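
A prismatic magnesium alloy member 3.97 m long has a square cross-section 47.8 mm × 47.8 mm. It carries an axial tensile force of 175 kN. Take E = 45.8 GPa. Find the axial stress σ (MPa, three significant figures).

76.6 MPa

A = 2285 mm².
σ = N/A = 175000/2285 = 76.59 MPa.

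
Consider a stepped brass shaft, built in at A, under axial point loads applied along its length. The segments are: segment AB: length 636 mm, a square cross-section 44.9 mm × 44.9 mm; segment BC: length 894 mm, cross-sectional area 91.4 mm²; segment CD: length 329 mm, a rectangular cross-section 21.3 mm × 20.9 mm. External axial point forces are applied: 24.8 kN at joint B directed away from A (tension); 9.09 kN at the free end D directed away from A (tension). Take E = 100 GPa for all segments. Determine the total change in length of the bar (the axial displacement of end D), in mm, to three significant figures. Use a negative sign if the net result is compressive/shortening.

1.06 mm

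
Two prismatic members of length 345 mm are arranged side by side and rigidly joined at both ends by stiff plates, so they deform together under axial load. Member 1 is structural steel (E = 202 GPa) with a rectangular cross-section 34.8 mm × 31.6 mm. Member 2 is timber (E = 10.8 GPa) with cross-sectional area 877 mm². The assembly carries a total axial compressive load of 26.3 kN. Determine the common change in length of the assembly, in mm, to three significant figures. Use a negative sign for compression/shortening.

-0.0392 mm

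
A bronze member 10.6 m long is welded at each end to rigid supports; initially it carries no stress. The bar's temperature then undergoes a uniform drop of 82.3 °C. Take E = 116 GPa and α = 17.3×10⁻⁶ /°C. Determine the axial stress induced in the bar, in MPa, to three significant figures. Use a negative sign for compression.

165 MPa

Free thermal expansion αLΔT = 17.3e-6 · 10600 · -82.3 = -15.09 mm.
The walls impose strain ε = −(-15.09)/10600 = 1.4238e-03; σ = Eε = 116000 · 1.4238e-03 = 165.2 MPa.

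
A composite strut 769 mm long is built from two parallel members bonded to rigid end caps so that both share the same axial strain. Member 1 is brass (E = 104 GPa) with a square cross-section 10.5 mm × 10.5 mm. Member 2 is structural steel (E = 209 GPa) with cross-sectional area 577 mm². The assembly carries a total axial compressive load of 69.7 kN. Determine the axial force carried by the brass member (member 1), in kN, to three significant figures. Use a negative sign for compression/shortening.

A_1 = 110.2 mm².
Equal strain + equilibrium ⇒ each member carries load in proportion to AE: A₁E₁ = 11470000 N, A₂E₂ = 120600000 N, ΣAE = 132100000 N.
F₁ = P·A₁E₁/ΣAE = -69700·11470000/132100000 = -6052 N.

-6.05 kN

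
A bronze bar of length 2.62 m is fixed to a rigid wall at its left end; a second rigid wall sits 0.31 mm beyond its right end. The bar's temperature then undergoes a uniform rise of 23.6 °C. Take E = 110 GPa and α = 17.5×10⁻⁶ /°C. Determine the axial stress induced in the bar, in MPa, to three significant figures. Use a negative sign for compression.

Free thermal expansion αLΔT = 17.5e-6 · 2620 · 23.6 = 1.082 mm.
The walls engage after the gap closes; constrained expansion = 1.082 − 0.31 = 0.7721 mm.
The walls impose strain ε = −(0.7721)/2620 = -2.9468e-04; σ = Eε = 110000 · -2.9468e-04 = -32.41 MPa.

-32.4 MPa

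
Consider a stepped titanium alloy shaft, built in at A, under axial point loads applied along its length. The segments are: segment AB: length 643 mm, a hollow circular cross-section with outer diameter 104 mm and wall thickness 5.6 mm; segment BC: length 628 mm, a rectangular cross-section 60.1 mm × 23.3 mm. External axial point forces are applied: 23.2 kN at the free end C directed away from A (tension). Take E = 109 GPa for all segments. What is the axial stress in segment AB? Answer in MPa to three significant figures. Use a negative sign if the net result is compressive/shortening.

13.4 MPa

Internal axial forces (sectioning from the free end, tension +): N_BC = 23.2 kN, N_AB = 23.2 kN.
A_AB = 1731 mm².
σ_AB = N_AB/A_AB = 23200/1731 = 13.4 MPa.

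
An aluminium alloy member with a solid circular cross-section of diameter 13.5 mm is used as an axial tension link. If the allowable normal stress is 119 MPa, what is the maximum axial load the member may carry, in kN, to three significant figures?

17.0 kN

A = 143.1 mm².
P_max = σ_allow · A = 119 · 143.1 = 17030 N = 17.03 kN.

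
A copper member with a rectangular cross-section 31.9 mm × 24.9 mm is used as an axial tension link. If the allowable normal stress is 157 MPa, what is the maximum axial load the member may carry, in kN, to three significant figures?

A = 794.3 mm².
P_max = σ_allow · A = 157 · 794.3 = 124700 N = 124.7 kN.

125 kN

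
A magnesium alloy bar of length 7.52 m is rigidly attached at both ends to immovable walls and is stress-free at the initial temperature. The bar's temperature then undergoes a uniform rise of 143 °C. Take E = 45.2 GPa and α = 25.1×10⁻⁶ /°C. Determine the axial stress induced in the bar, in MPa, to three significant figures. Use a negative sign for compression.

Free thermal expansion αLΔT = 25.1e-6 · 7520 · 143 = 26.99 mm.
The walls impose strain ε = −(26.99)/7520 = -3.5893e-03; σ = Eε = 45200 · -3.5893e-03 = -162.2 MPa.

-162 MPa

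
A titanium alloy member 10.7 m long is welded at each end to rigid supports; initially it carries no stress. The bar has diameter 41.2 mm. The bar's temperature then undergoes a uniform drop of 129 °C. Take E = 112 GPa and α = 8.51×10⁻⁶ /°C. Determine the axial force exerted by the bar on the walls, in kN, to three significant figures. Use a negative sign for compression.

Free thermal expansion αLΔT = 8.51e-6 · 10700 · -129 = -11.75 mm.
The walls impose strain ε = −(-11.75)/10700 = 1.0978e-03; σ = Eε = 112000 · 1.0978e-03 = 123 MPa.
Wall reaction R = σ·A = 123·1333 = 163900 N = 163.9 kN.

164 kN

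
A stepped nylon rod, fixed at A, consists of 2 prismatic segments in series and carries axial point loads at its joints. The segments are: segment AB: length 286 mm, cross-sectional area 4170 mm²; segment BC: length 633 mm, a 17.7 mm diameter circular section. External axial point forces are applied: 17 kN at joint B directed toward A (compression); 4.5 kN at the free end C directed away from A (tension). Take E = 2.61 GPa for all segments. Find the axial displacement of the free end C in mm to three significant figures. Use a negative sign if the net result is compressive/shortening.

4.11 mm

Internal axial forces (sectioning from the free end, tension +): N_BC = 4.5 kN, N_AB = -12.5 kN.
A_BC = 246.1 mm².
δ_AB = -12500·286/(4170·2610) = -0.3285 mm
δ_BC = 4500·633/(246.1·2610) = 4.435 mm
δ = Σδ_i = 4.107 mm.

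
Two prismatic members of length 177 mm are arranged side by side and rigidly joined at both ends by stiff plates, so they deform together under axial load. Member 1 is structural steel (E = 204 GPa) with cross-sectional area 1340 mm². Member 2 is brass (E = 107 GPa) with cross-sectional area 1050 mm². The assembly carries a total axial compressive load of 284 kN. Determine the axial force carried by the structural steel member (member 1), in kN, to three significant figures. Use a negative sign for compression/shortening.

-201 kN

Equal strain + equilibrium ⇒ each member carries load in proportion to AE: A₁E₁ = 273400000 N, A₂E₂ = 112400000 N, ΣAE = 385700000 N.
F₁ = P·A₁E₁/ΣAE = -284000·273400000/385700000 = -201300 N.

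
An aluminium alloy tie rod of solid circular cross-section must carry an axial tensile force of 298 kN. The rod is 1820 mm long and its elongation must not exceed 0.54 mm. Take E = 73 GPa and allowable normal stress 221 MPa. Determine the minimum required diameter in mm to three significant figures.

132 mm

Required area A ≥ P/σ_allow = 298000/221 = 1348 mm².
For a solid circular section, d ≥ √(4A/π) = 41.43 mm.
Elongation limit: A ≥ PL/(Eδ_allow) = 298000·1820/(73000·0.54) = 13760 mm² ⇒ d ≥ 132.4 mm.
The elongation limit governs.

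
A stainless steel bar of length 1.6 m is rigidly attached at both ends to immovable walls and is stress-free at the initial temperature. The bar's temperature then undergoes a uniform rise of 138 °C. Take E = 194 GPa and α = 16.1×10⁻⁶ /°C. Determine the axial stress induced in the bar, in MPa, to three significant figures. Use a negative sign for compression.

-431 MPa

Free thermal expansion αLΔT = 16.1e-6 · 1600 · 138 = 3.555 mm.
The walls impose strain ε = −(3.555)/1600 = -2.2218e-03; σ = Eε = 194000 · -2.2218e-03 = -431 MPa.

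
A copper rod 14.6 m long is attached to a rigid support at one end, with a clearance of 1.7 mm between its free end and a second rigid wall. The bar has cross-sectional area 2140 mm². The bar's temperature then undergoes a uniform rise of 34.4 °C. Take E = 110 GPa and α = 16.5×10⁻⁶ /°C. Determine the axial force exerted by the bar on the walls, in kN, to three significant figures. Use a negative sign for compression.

-106 kN

Free thermal expansion αLΔT = 16.5e-6 · 14600 · 34.4 = 8.287 mm.
The walls engage after the gap closes; constrained expansion = 8.287 − 1.7 = 6.587 mm.
The walls impose strain ε = −(6.587)/14600 = -4.5116e-04; σ = Eε = 110000 · -4.5116e-04 = -49.63 MPa.
Wall reaction R = σ·A = -49.63·2140 = -106200 N = -106.2 kN.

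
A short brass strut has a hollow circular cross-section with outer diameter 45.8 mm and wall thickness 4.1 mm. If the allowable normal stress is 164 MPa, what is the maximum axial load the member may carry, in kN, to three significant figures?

88.1 kN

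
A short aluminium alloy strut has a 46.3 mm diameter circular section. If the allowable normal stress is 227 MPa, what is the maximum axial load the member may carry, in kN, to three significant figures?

382 kN

A = 1684 mm².
P_max = σ_allow · A = 227 · 1684 = 382200 N = 382.2 kN.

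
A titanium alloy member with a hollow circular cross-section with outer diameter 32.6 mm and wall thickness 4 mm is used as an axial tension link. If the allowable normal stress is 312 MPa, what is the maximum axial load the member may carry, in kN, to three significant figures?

A = 359.4 mm².
P_max = σ_allow · A = 312 · 359.4 = 112100 N = 112.1 kN.

112 kN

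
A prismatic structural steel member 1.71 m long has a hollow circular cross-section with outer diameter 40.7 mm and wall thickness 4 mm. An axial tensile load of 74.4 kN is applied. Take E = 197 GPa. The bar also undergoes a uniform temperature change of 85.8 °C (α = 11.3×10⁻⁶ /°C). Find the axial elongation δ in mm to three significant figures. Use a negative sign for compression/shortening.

A = 461.2 mm².
δ_mech = NL/(AE) = 74400·1710/(461.2·197000) = 1.4 mm.
δ_thermal = αLΔT = 11.3e-6·1710·85.8 = 1.658 mm.
δ = δ_mech + δ_thermal = 3.058 mm.

3.06 mm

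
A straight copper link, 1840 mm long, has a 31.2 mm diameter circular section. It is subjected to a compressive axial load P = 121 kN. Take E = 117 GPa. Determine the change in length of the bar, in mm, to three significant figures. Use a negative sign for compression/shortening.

-2.49 mm

A = 764.5 mm².
δ_mech = NL/(AE) = -121000·1840/(764.5·117000) = -2.489 mm.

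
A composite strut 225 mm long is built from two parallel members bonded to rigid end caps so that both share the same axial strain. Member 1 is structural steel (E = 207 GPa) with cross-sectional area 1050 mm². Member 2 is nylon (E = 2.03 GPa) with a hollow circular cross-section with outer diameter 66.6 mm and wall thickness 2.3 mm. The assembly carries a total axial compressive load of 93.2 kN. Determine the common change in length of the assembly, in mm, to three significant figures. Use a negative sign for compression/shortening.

A_2 = 464.6 mm².
Equal strain + equilibrium ⇒ each member carries load in proportion to AE: A₁E₁ = 217400000 N, A₂E₂ = 943200 N, ΣAE = 218300000 N.
δ = PL/ΣAE = -93200·225/218300000 = -0.09606 mm.

-0.0961 mm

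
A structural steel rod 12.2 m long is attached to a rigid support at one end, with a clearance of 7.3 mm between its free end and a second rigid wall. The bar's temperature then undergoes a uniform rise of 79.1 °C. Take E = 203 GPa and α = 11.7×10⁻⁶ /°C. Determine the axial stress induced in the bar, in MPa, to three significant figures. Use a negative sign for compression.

-66.4 MPa

Free thermal expansion αLΔT = 11.7e-6 · 12200 · 79.1 = 11.29 mm.
The walls engage after the gap closes; constrained expansion = 11.29 − 7.3 = 3.991 mm.
The walls impose strain ε = −(3.991)/12200 = -3.2711e-04; σ = Eε = 203000 · -3.2711e-04 = -66.4 MPa.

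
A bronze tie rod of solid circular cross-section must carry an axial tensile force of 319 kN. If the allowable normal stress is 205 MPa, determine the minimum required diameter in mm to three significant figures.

44.5 mm

Required area A ≥ P/σ_allow = 319000/205 = 1556 mm².
For a solid circular section, d ≥ √(4A/π) = 44.51 mm.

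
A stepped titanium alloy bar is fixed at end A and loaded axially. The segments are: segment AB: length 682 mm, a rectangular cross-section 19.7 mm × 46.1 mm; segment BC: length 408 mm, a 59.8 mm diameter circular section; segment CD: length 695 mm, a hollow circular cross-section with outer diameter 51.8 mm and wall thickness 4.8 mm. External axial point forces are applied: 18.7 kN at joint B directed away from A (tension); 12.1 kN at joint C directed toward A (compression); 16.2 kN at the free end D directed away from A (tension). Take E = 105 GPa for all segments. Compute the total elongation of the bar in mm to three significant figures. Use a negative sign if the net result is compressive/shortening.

0.320 mm

Internal axial forces (sectioning from the free end, tension +): N_CD = 16.2 kN, N_BC = 4.1 kN, N_AB = 22.8 kN.
A_AB = 908.2 mm².
A_BC = 2809 mm².
A_CD = 708.7 mm².
δ_AB = 22800·682/(908.2·105000) = 0.1631 mm
δ_BC = 4100·408/(2809·105000) = 0.005672 mm
δ_CD = 16200·695/(708.7·105000) = 0.1513 mm
δ = Σδ_i = 0.32 mm.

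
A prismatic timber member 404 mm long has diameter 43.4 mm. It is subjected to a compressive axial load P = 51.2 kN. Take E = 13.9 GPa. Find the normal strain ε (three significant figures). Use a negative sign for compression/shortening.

-0.00249

A = 1479 mm².
σ = N/A = -34.61 MPa; ε = σ/E = -34.61/13900 = -2.490e-03.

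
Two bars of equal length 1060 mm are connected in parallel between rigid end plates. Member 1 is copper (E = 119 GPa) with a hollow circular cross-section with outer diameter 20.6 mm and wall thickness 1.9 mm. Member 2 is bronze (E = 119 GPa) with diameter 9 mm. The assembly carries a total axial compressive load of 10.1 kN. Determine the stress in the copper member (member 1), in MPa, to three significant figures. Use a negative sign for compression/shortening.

-57.6 MPa

A_1 = 111.6 mm².
A_2 = 63.62 mm².
Equal strain + equilibrium ⇒ each member carries load in proportion to AE: A₁E₁ = 13280000 N, A₂E₂ = 7570000 N, ΣAE = 20850000 N.
σ₁ = P·E₁/ΣAE = -10100·119000/20850000 = -57.64 MPa.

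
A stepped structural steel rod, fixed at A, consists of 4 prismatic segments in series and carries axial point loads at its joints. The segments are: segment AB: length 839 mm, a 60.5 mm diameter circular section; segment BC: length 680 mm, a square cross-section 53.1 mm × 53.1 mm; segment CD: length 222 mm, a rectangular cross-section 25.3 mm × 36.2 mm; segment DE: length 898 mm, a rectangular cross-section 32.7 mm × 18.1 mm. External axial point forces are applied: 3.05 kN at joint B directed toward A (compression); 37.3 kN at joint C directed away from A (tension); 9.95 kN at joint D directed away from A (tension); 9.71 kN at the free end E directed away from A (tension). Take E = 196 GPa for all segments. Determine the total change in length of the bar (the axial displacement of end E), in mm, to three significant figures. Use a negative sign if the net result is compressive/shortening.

Internal axial forces (sectioning from the free end, tension +): N_DE = 9.71 kN, N_CD = 19.66 kN, N_BC = 56.96 kN, N_AB = 53.91 kN.
A_AB = 2875 mm².
A_BC = 2820 mm².
A_CD = 915.9 mm².
A_DE = 591.9 mm².
δ_AB = 53910·839/(2875·196000) = 0.08027 mm
δ_BC = 56960·680/(2820·196000) = 0.07009 mm
δ_CD = 19660·222/(915.9·196000) = 0.02431 mm
δ_DE = 9710·898/(591.9·196000) = 0.07516 mm
δ = Σδ_i = 0.2498 mm.

0.250 mm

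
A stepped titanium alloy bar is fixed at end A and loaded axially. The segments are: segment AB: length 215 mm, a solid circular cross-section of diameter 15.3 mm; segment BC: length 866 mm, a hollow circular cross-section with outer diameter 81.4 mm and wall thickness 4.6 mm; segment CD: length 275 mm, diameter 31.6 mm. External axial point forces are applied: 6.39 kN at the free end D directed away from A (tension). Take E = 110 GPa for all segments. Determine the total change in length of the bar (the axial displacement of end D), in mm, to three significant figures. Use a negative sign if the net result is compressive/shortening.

0.134 mm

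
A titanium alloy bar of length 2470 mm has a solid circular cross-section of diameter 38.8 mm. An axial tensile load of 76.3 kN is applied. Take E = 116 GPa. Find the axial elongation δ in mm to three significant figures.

A = 1182 mm².
δ_mech = NL/(AE) = 76300·2470/(1182·116000) = 1.374 mm.

1.37 mm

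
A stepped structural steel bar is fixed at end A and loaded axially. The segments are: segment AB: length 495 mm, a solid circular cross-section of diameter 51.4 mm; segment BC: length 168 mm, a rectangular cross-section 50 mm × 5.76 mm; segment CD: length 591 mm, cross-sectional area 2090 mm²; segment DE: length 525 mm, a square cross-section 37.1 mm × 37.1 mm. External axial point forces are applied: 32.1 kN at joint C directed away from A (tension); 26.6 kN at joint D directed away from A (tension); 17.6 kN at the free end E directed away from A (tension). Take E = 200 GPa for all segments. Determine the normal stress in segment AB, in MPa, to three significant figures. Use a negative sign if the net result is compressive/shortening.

36.8 MPa

Internal axial forces (sectioning from the free end, tension +): N_DE = 17.6 kN, N_CD = 44.2 kN, N_BC = 76.3 kN, N_AB = 76.3 kN.
A_AB = 2075 mm².
σ_AB = N_AB/A_AB = 76300/2075 = 36.77 MPa.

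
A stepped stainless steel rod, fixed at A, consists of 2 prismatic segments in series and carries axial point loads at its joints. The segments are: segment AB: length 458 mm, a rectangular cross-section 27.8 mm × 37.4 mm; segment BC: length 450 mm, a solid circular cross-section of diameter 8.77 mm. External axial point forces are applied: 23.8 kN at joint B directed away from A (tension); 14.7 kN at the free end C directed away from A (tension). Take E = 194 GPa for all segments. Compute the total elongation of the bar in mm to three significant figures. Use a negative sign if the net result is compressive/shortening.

0.652 mm

Internal axial forces (sectioning from the free end, tension +): N_BC = 14.7 kN, N_AB = 38.5 kN.
A_AB = 1040 mm².
A_BC = 60.41 mm².
δ_AB = 38500·458/(1040·194000) = 0.08742 mm
δ_BC = 14700·450/(60.41·194000) = 0.5645 mm
δ = Σδ_i = 0.6519 mm.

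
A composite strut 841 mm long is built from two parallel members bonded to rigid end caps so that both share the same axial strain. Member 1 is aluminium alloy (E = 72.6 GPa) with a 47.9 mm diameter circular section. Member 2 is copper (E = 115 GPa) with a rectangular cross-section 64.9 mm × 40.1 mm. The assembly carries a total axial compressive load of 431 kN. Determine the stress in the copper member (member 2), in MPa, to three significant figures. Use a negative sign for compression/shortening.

A_1 = 1802 mm².
A_2 = 2602 mm².
Equal strain + equilibrium ⇒ each member carries load in proportion to AE: A₁E₁ = 130800000 N, A₂E₂ = 299300000 N, ΣAE = 430100000 N.
σ₂ = P·E₂/ΣAE = -431000·115000/430100000 = -115.2 MPa.

-115 MPa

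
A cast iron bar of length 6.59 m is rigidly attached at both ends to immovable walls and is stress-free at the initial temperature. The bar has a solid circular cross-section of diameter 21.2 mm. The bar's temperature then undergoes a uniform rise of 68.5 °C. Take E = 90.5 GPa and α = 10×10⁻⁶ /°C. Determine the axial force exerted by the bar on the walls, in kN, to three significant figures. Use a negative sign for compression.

Free thermal expansion αLΔT = 10e-6 · 6590 · 68.5 = 4.514 mm.
The walls impose strain ε = −(4.514)/6590 = -6.8500e-04; σ = Eε = 90500 · -6.8500e-04 = -61.99 MPa.
Wall reaction R = σ·A = -61.99·353 = -21880 N = -21.88 kN.

-21.9 kN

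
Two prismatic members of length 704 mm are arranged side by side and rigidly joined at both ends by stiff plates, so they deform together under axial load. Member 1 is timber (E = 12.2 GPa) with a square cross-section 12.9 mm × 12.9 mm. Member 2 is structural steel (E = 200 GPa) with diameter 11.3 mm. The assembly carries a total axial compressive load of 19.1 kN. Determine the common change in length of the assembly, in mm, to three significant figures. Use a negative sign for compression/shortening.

-0.609 mm

A_1 = 166.4 mm².
A_2 = 100.3 mm².
Equal strain + equilibrium ⇒ each member carries load in proportion to AE: A₁E₁ = 2030000 N, A₂E₂ = 20060000 N, ΣAE = 22090000 N.
δ = PL/ΣAE = -19100·704/22090000 = -0.6088 mm.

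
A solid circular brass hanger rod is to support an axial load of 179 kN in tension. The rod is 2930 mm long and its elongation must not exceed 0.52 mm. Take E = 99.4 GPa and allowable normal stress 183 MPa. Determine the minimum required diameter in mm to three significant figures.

Required area A ≥ P/σ_allow = 179000/183 = 978.1 mm².
For a solid circular section, d ≥ √(4A/π) = 35.29 mm.
Elongation limit: A ≥ PL/(Eδ_allow) = 179000·2930/(99400·0.52) = 10150 mm² ⇒ d ≥ 113.7 mm.
The elongation limit governs.

114 mm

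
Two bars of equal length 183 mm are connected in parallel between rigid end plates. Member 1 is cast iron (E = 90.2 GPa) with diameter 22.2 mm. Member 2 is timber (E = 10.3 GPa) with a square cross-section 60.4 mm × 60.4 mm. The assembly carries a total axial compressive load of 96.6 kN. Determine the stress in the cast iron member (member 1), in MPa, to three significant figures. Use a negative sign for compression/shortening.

-120 MPa

A_1 = 387.1 mm².
A_2 = 3648 mm².
Equal strain + equilibrium ⇒ each member carries load in proportion to AE: A₁E₁ = 34910000 N, A₂E₂ = 37580000 N, ΣAE = 72490000 N.
σ₁ = P·E₁/ΣAE = -96600·90200/72490000 = -120.2 MPa.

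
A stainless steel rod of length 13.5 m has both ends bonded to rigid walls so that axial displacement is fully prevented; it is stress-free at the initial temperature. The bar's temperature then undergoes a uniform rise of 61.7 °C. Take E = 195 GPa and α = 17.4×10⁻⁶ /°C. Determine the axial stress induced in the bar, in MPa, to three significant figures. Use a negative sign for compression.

-209 MPa

Free thermal expansion αLΔT = 17.4e-6 · 13500 · 61.7 = 14.49 mm.
The walls impose strain ε = −(14.49)/13500 = -1.0736e-03; σ = Eε = 195000 · -1.0736e-03 = -209.3 MPa.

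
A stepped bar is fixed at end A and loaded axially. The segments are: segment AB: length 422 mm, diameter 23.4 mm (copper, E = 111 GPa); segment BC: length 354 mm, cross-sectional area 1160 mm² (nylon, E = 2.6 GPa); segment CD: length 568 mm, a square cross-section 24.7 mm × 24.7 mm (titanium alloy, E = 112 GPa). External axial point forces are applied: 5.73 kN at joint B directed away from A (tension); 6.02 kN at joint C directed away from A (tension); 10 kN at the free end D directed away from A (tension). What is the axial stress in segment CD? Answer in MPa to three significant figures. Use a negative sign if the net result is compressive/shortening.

Internal axial forces (sectioning from the free end, tension +): N_CD = 10 kN, N_BC = 16.02 kN, N_AB = 21.75 kN.
A_CD = 610.1 mm².
σ_CD = N_CD/A_CD = 10000/610.1 = 16.39 MPa.

16.4 MPa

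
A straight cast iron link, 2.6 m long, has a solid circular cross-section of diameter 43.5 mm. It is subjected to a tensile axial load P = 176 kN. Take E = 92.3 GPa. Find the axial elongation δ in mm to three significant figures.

A = 1486 mm².
δ_mech = NL/(AE) = 176000·2600/(1486·92300) = 3.336 mm.

3.34 mm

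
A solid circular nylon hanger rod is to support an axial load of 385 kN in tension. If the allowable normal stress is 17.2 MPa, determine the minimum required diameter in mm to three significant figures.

Required area A ≥ P/σ_allow = 385000/17.2 = 22380 mm².
For a solid circular section, d ≥ √(4A/π) = 168.8 mm.

169 mm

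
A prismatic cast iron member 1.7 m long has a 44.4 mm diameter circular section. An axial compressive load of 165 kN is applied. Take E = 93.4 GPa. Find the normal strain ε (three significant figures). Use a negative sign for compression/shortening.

-0.00114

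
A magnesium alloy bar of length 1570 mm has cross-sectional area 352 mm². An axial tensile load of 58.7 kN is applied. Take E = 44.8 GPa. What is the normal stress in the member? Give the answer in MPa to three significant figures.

σ = N/A = 58700/352 = 166.8 MPa.

167 MPa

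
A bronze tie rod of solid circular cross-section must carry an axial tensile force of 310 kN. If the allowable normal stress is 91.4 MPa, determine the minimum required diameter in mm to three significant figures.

Required area A ≥ P/σ_allow = 310000/91.4 = 3392 mm².
For a solid circular section, d ≥ √(4A/π) = 65.71 mm.

65.7 mm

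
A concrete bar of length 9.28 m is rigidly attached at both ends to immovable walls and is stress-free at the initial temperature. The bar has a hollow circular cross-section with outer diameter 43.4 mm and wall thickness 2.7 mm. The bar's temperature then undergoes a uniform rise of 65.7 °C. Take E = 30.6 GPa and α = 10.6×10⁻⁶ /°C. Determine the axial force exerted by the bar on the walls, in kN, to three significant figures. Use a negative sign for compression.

-7.36 kN

Free thermal expansion αLΔT = 10.6e-6 · 9280 · 65.7 = 6.463 mm.
The walls impose strain ε = −(6.463)/9280 = -6.9642e-04; σ = Eε = 30600 · -6.9642e-04 = -21.31 MPa.
Wall reaction R = σ·A = -21.31·345.2 = -7357 N = -7.357 kN.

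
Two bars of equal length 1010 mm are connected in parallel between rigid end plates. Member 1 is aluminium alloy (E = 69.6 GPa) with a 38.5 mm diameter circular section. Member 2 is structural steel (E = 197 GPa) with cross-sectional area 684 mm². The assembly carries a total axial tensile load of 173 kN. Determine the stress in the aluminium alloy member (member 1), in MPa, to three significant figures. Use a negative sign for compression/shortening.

55.8 MPa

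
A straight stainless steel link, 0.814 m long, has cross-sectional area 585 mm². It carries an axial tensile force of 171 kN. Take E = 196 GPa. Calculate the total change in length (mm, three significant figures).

δ_mech = NL/(AE) = 171000·814/(585·196000) = 1.214 mm.

1.21 mm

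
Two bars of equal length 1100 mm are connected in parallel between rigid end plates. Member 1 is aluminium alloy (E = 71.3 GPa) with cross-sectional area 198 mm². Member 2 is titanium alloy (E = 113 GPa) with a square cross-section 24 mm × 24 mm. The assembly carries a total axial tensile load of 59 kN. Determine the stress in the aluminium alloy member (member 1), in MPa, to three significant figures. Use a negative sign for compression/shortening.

A_2 = 576 mm².
Equal strain + equilibrium ⇒ each member carries load in proportion to AE: A₁E₁ = 14120000 N, A₂E₂ = 65090000 N, ΣAE = 79210000 N.
σ₁ = P·E₁/ΣAE = 59000·71300/79210000 = 53.11 MPa.

53.1 MPa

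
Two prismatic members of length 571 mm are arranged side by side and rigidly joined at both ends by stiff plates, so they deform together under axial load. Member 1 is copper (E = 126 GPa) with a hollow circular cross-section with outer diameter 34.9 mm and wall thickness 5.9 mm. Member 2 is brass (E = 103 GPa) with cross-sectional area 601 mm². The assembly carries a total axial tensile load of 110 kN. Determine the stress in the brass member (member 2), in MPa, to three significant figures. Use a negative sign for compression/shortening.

A_1 = 537.5 mm².
Equal strain + equilibrium ⇒ each member carries load in proportion to AE: A₁E₁ = 67730000 N, A₂E₂ = 61900000 N, ΣAE = 129600000 N.
σ₂ = P·E₂/ΣAE = 110000·103000/129600000 = 87.4 MPa.

87.4 MPa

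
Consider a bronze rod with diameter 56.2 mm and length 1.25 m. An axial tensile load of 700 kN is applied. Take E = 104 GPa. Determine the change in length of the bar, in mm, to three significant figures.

A = 2481 mm².
δ_mech = NL/(AE) = 700000·1250/(2481·104000) = 3.392 mm.

3.39 mm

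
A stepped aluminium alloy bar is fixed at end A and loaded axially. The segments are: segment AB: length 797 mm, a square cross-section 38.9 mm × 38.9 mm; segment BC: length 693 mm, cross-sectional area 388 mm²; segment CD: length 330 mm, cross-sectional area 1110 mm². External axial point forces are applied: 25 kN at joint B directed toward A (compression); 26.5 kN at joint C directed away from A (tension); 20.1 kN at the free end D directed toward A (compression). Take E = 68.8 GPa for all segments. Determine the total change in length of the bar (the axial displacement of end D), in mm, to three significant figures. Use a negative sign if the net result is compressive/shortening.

-0.0631 mm

Internal axial forces (sectioning from the free end, tension +): N_CD = -20.1 kN, N_BC = 6.4 kN, N_AB = -18.6 kN.
A_AB = 1513 mm².
δ_AB = -18600·797/(1513·68800) = -0.1424 mm
δ_BC = 6400·693/(388·68800) = 0.1661 mm
δ_CD = -20100·330/(1110·68800) = -0.08686 mm
δ = Σδ_i = -0.0631 mm.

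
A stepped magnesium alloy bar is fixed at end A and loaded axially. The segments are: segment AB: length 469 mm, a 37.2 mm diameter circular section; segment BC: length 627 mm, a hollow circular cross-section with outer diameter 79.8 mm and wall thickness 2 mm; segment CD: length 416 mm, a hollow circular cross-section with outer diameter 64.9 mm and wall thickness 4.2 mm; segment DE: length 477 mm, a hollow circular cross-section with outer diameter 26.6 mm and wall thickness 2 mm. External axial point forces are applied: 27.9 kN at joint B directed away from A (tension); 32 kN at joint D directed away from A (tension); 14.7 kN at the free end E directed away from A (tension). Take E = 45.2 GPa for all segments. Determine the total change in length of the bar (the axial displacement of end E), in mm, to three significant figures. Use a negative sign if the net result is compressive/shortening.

3.58 mm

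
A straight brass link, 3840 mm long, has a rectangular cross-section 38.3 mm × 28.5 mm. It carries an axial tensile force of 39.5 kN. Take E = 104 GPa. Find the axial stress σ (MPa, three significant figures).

A = 1092 mm².
σ = N/A = 39500/1092 = 36.19 MPa.

36.2 MPa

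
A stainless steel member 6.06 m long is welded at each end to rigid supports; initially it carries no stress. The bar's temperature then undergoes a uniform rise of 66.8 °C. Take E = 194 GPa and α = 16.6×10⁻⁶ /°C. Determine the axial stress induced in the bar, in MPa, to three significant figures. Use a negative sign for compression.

Free thermal expansion αLΔT = 16.6e-6 · 6060 · 66.8 = 6.72 mm.
The walls impose strain ε = −(6.72)/6060 = -1.1089e-03; σ = Eε = 194000 · -1.1089e-03 = -215.1 MPa.

-215 MPa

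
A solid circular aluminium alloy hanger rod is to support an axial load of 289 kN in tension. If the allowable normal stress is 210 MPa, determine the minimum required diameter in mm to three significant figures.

41.9 mm

Required area A ≥ P/σ_allow = 289000/210 = 1376 mm².
For a solid circular section, d ≥ √(4A/π) = 41.86 mm.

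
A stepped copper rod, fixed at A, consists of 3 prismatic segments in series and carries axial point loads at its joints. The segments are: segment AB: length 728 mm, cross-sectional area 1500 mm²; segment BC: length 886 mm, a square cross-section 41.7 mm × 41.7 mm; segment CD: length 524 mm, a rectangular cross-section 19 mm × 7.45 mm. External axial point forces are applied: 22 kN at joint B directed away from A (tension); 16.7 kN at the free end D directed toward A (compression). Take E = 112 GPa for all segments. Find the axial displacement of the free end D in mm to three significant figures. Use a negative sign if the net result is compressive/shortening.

-0.605 mm

Internal axial forces (sectioning from the free end, tension +): N_CD = -16.7 kN, N_BC = -16.7 kN, N_AB = 5.3 kN.
A_BC = 1739 mm².
A_CD = 141.6 mm².
δ_AB = 5300·728/(1500·112000) = 0.02297 mm
δ_BC = -16700·886/(1739·112000) = -0.07597 mm
δ_CD = -16700·524/(141.6·112000) = -0.552 mm
δ = Σδ_i = -0.605 mm.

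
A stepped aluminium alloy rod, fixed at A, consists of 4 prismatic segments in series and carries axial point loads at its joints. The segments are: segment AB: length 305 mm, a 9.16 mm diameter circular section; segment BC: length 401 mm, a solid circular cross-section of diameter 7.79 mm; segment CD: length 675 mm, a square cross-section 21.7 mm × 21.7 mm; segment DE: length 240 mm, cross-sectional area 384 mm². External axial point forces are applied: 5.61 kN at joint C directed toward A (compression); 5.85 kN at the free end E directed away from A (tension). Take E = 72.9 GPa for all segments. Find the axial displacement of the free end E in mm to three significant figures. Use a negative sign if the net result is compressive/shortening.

Internal axial forces (sectioning from the free end, tension +): N_DE = 5.85 kN, N_CD = 5.85 kN, N_BC = 0.24 kN, N_AB = 0.24 kN.
A_AB = 65.9 mm².
A_BC = 47.66 mm².
A_CD = 470.9 mm².
δ_AB = 240·305/(65.9·72900) = 0.01524 mm
δ_BC = 240·401/(47.66·72900) = 0.0277 mm
δ_CD = 5850·675/(470.9·72900) = 0.115 mm
δ_DE = 5850·240/(384·72900) = 0.05015 mm
δ = Σδ_i = 0.2081 mm.

0.208 mm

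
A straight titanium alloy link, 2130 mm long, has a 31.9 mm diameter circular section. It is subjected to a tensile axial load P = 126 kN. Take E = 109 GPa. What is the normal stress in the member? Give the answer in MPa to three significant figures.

A = 799.2 mm².
σ = N/A = 126000/799.2 = 157.7 MPa.

158 MPa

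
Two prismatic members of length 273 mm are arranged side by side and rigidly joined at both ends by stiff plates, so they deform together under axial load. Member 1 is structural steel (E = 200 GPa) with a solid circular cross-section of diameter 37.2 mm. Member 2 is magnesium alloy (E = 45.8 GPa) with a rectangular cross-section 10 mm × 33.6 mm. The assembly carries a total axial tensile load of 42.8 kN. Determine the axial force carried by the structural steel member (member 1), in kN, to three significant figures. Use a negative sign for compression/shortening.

A_1 = 1087 mm².
A_2 = 336 mm².
Equal strain + equilibrium ⇒ each member carries load in proportion to AE: A₁E₁ = 217400000 N, A₂E₂ = 15390000 N, ΣAE = 232800000 N.
F₁ = P·A₁E₁/ΣAE = 42800·217400000/232800000 = 39970 N.

40.0 kN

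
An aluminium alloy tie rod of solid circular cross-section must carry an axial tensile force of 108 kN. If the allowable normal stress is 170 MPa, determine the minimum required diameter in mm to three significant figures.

28.4 mm

Required area A ≥ P/σ_allow = 108000/170 = 635.3 mm².
For a solid circular section, d ≥ √(4A/π) = 28.44 mm.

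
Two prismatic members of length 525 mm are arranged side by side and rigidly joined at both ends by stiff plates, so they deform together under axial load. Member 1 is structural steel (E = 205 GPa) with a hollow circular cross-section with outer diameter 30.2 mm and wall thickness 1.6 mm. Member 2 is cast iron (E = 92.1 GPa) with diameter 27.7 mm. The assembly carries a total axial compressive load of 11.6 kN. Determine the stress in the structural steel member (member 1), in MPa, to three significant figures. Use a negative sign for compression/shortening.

-28.0 MPa

A_1 = 143.8 mm².
A_2 = 602.6 mm².
Equal strain + equilibrium ⇒ each member carries load in proportion to AE: A₁E₁ = 29470000 N, A₂E₂ = 55500000 N, ΣAE = 84970000 N.
σ₁ = P·E₁/ΣAE = -11600·205000/84970000 = -27.99 MPa.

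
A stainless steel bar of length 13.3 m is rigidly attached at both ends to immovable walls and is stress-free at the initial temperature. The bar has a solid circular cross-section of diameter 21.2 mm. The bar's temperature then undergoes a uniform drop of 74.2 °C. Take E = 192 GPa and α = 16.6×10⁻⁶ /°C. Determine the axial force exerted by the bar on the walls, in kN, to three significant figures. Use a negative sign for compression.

Free thermal expansion αLΔT = 16.6e-6 · 13300 · -74.2 = -16.38 mm.
The walls impose strain ε = −(-16.38)/13300 = 1.2317e-03; σ = Eε = 192000 · 1.2317e-03 = 236.5 MPa.
Wall reaction R = σ·A = 236.5·353 = 83480 N = 83.48 kN.

83.5 kN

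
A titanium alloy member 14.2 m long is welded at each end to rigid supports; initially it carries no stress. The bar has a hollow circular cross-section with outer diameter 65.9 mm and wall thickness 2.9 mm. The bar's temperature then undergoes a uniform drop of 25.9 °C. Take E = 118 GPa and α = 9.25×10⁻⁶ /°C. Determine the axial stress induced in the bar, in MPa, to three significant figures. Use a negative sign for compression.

28.3 MPa

Free thermal expansion αLΔT = 9.25e-6 · 14200 · -25.9 = -3.402 mm.
The walls impose strain ε = −(-3.402)/14200 = 2.3957e-04; σ = Eε = 118000 · 2.3957e-04 = 28.27 MPa.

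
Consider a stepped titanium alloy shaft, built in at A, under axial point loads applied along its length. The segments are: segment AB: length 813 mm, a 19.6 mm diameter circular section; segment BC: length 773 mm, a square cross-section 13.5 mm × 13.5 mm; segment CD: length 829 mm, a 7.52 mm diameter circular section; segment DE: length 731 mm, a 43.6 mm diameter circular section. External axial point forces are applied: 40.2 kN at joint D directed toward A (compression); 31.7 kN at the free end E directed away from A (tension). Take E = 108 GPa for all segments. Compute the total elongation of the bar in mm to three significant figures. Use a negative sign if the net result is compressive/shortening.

Internal axial forces (sectioning from the free end, tension +): N_DE = 31.7 kN, N_CD = -8.5 kN, N_BC = -8.5 kN, N_AB = -8.5 kN.
A_AB = 301.7 mm².
A_BC = 182.2 mm².
A_CD = 44.41 mm².
A_DE = 1493 mm².
δ_AB = -8500·813/(301.7·108000) = -0.2121 mm
δ_BC = -8500·773/(182.2·108000) = -0.3338 mm
δ_CD = -8500·829/(44.41·108000) = -1.469 mm
δ_DE = 31700·731/(1493·108000) = 0.1437 mm
δ = Σδ_i = -1.871 mm.

-1.87 mm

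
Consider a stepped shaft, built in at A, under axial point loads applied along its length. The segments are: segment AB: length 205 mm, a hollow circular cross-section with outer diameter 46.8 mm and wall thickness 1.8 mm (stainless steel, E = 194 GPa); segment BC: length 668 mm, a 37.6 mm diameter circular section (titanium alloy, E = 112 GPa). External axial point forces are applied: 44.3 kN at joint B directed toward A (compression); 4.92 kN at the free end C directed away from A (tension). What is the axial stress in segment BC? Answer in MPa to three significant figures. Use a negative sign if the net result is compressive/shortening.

4.43 MPa

Internal axial forces (sectioning from the free end, tension +): N_BC = 4.92 kN, N_AB = -39.38 kN.
A_BC = 1110 mm².
σ_BC = N_BC/A_BC = 4920/1110 = 4.431 MPa.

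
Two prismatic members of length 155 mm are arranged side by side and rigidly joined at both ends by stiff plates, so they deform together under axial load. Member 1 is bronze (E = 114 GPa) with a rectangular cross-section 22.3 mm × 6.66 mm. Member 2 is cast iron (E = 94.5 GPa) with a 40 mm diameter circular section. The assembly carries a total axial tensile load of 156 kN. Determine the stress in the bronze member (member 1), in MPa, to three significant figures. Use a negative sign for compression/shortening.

131 MPa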